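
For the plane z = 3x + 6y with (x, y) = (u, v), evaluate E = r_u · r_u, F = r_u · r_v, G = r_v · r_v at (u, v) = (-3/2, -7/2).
E = 10;  F = 18;  G = 37

Partials: r_u = (1, 0, 3), r_v = (0, 1, 6). As functions of (u, v):
  E = r_u · r_u = 10,
  F = r_u · r_v = 18,
  G = r_v · r_v = 37.
Evaluating at (u, v) = (-3/2, -7/2): E = 10, F = 18, G = 37.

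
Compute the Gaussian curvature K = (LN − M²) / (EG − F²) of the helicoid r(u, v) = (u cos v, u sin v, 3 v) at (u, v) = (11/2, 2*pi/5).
K = -144/24649

Coefficients of the first fundamental form: E = 1, F = 0, G = u^2 + 9.
Coefficients of the second fundamental form: L = 0, M = -3/sqrt(u^2 + 9), N = 0.
Assemble K = (LN − M²)/(EG − F²) = -9/(u^2 + 9)^2. At (u, v) = (11/2, 2*pi/5): K = -144/24649.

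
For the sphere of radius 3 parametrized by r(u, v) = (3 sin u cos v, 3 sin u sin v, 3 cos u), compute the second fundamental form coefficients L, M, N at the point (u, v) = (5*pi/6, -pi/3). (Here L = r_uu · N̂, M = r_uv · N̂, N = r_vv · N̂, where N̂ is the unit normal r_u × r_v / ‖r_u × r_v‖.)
L = -3;  M = 0;  N = -3/4

Compute the unit normal N̂(u, v) = (sin(u)^2*cos(v)/Abs(sin(u)), sin(u)^2*sin(v)/Abs(sin(u)), sin(2*u)/(2*Abs(sin(u)))), and the second partials r_uu, r_uv, r_vv. Take dot products:
  L(u, v) = r_uu · N̂ = -3*sin(u)/Abs(sin(u)),
  M(u, v) = r_uv · N̂ = 0,
  N(u, v) = r_vv · N̂ = -3*sin(u)^3/Abs(sin(u)).
Evaluating at (u, v) = (5*pi/6, -pi/3):
  L = -3, M = 0, N = -3/4.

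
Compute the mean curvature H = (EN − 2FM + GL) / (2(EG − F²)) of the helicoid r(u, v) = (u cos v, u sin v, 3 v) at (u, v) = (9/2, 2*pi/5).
H = 0

With E = 1, F = 0, G = u^2 + 9, L = 0, M = -3/sqrt(u^2 + 9), N = 0, assemble
  H = (EN − 2FM + GL) / (2(EG − F²)) = 0.
At (u, v) = (9/2, 2*pi/5): H = 0.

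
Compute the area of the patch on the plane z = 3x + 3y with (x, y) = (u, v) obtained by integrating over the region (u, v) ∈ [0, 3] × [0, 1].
Area = 3*sqrt(19)

Area = ∫∫ √(EG − F²) du dv with √(EG − F²) = sqrt(19). Integrating over [0, 3] × [0, 1] gives 3*sqrt(19).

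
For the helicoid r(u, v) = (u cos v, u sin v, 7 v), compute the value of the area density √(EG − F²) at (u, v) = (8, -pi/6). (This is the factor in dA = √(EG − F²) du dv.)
√(EG − F²)|_{(8, -pi/6)} = sqrt(113)

E = 1, F = 0, G = u^2 + 49, so EG − F² = u^2 + 49. Taking the positive square root: √(EG − F²) = sqrt(u^2 + 49). At (u, v) = (8, -pi/6): sqrt(113).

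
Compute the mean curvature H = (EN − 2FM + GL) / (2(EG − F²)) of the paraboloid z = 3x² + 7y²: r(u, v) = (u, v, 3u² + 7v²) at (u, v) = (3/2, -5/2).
H = 4252*sqrt(1307)/1708249

With E = 36*u^2 + 1, F = 84*u*v, G = 196*v^2 + 1, L = 6/sqrt(36*u^2 + 196*v^2 + 1), M = 0, N = 14/sqrt(36*u^2 + 196*v^2 + 1), assemble
  H = (EN − 2FM + GL) / (2(EG − F²)) = 2*(126*u^2 + 294*v^2 + 5)/(36*u^2 + 196*v^2 + 1)^(3/2).
At (u, v) = (3/2, -5/2): H = 4252*sqrt(1307)/1708249.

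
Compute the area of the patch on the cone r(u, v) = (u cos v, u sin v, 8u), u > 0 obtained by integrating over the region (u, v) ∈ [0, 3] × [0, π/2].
Area = 9*sqrt(65)*pi/4

Area = ∫∫ √(EG − F²) du dv with √(EG − F²) = sqrt(65)*Abs(u). Integrating over [0, 3] × [0, π/2] gives 9*sqrt(65)*pi/4.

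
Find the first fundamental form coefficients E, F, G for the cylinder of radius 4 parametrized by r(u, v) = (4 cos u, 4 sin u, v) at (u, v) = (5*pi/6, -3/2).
E = 16;  F = 0;  G = 1

Partials: r_u = (-4*sin(u), 4*cos(u), 0), r_v = (0, 0, 1). As functions of (u, v):
  E = r_u · r_u = 16,
  F = r_u · r_v = 0,
  G = r_v · r_v = 1.
Evaluating at (u, v) = (5*pi/6, -3/2): E = 16, F = 0, G = 1.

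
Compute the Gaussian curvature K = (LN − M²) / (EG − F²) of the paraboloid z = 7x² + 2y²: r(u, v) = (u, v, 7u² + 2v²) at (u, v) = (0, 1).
K = 56/289

Coefficients of the first fundamental form: E = 196*u^2 + 1, F = 56*u*v, G = 16*v^2 + 1.
Coefficients of the second fundamental form: L = 14/sqrt(196*u^2 + 16*v^2 + 1), M = 0, N = 4/sqrt(196*u^2 + 16*v^2 + 1).
Assemble K = (LN − M²)/(EG − F²) = 56/(38416*u^4 + 6272*u^2*v^2 + 392*u^2 + 256*v^4 + 32*v^2 + 1). At (u, v) = (0, 1): K = 56/289.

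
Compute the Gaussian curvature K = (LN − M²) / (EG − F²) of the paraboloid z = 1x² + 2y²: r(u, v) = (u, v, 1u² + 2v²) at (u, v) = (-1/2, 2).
K = 2/1089

Coefficients of the first fundamental form: E = 4*u^2 + 1, F = 8*u*v, G = 16*v^2 + 1.
Coefficients of the second fundamental form: L = 2/sqrt(4*u^2 + 16*v^2 + 1), M = 0, N = 4/sqrt(4*u^2 + 16*v^2 + 1).
Assemble K = (LN − M²)/(EG − F²) = 8/(16*u^4 + 128*u^2*v^2 + 8*u^2 + 256*v^4 + 32*v^2 + 1). At (u, v) = (-1/2, 2): K = 2/1089.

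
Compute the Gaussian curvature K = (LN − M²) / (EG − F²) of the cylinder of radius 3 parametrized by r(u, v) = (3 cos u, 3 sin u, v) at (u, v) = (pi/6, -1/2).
K = 0

Coefficients of the first fundamental form: E = 9, F = 0, G = 1.
Coefficients of the second fundamental form: L = -3, M = 0, N = 0.
Assemble K = (LN − M²)/(EG − F²) = 0. At (u, v) = (pi/6, -1/2): K = 0.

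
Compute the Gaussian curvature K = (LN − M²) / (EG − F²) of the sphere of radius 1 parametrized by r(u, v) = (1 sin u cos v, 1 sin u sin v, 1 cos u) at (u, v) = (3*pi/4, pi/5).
K = 1

Coefficients of the first fundamental form: E = 1, F = 0, G = sin(u)^2.
Coefficients of the second fundamental form: L = -sin(u)/Abs(sin(u)), M = 0, N = -sin(u)^3/Abs(sin(u)).
Assemble K = (LN − M²)/(EG − F²) = 1. At (u, v) = (3*pi/4, pi/5): K = 1.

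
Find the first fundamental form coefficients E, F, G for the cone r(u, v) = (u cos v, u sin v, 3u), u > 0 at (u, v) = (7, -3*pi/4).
E = 10;  F = 0;  G = 49

Partials: r_u = (cos(v), sin(v), 3), r_v = (-u*sin(v), u*cos(v), 0). As functions of (u, v):
  E = r_u · r_u = 10,
  F = r_u · r_v = 0,
  G = r_v · r_v = u^2.
Evaluating at (u, v) = (7, -3*pi/4): E = 10, F = 0, G = 49.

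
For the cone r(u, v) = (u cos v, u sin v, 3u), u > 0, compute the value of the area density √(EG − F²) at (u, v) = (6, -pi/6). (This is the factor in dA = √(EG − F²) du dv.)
√(EG − F²)|_{(6, -pi/6)} = 6*sqrt(10)

E = 10, F = 0, G = u^2, so EG − F² = 10*u^2. Taking the positive square root: √(EG − F²) = sqrt(10)*Abs(u). At (u, v) = (6, -pi/6): 6*sqrt(10).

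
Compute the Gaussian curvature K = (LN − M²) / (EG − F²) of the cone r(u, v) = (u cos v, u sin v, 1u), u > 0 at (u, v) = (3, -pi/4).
K = 0

Coefficients of the first fundamental form: E = 2, F = 0, G = u^2.
Coefficients of the second fundamental form: L = 0, M = 0, N = sqrt(2)*u^2/(2*Abs(u)).
Assemble K = (LN − M²)/(EG − F²) = 0. At (u, v) = (3, -pi/4): K = 0.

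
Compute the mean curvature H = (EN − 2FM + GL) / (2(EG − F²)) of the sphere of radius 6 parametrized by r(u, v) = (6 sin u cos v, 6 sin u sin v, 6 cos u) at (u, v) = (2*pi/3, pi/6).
H = -1/6

With E = 36, F = 0, G = 36*sin(u)^2, L = -6*sin(u)/Abs(sin(u)), M = 0, N = -6*sin(u)^3/Abs(sin(u)), assemble
  H = (EN − 2FM + GL) / (2(EG − F²)) = -sin(u)/(6*Abs(sin(u))).
At (u, v) = (2*pi/3, pi/6): H = -1/6.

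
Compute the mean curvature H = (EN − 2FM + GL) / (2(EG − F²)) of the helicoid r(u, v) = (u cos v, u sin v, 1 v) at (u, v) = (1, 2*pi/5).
H = 0

With E = 1, F = 0, G = u^2 + 1, L = 0, M = -1/sqrt(u^2 + 1), N = 0, assemble
  H = (EN − 2FM + GL) / (2(EG − F²)) = 0.
At (u, v) = (1, 2*pi/5): H = 0.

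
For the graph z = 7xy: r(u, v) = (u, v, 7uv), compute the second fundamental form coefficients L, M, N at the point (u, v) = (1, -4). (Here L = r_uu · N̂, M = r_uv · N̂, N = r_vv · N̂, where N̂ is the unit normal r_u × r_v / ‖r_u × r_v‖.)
L = 0;  M = 7*sqrt(834)/834;  N = 0

Compute the unit normal N̂(u, v) = (-7*v/sqrt(49*u^2 + 49*v^2 + 1), -7*u/sqrt(49*u^2 + 49*v^2 + 1), 1/sqrt(49*u^2 + 49*v^2 + 1)), and the second partials r_uu, r_uv, r_vv. Take dot products:
  L(u, v) = r_uu · N̂ = 0,
  M(u, v) = r_uv · N̂ = 7/sqrt(49*u^2 + 49*v^2 + 1),
  N(u, v) = r_vv · N̂ = 0.
Evaluating at (u, v) = (1, -4):
  L = 0, M = 7*sqrt(834)/834, N = 0.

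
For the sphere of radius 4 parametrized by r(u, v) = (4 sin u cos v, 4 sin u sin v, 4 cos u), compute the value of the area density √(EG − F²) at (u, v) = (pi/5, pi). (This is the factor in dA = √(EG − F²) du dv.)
√(EG − F²)|_{(pi/5, pi)} = 4*sqrt(10 - 2*sqrt(5))

E = 16, F = 0, G = 16*sin(u)^2, so EG − F² = 256*sin(u)^2. Taking the positive square root: √(EG − F²) = 16*Abs(sin(u)). At (u, v) = (pi/5, pi): 4*sqrt(10 - 2*sqrt(5)).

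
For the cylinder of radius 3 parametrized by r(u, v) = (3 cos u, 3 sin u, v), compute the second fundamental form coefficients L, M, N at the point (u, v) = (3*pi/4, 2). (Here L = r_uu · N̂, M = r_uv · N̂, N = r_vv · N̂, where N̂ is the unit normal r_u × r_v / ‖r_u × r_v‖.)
L = -3;  M = 0;  N = 0

Compute the unit normal N̂(u, v) = (cos(u), sin(u), 0), and the second partials r_uu, r_uv, r_vv. Take dot products:
  L(u, v) = r_uu · N̂ = -3,
  M(u, v) = r_uv · N̂ = 0,
  N(u, v) = r_vv · N̂ = 0.
Evaluating at (u, v) = (3*pi/4, 2):
  L = -3, M = 0, N = 0.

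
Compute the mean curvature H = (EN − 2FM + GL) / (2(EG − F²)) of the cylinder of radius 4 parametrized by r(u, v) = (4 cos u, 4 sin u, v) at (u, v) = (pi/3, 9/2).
H = -1/8

With E = 16, F = 0, G = 1, L = -4, M = 0, N = 0, assemble
  H = (EN − 2FM + GL) / (2(EG − F²)) = -1/8.
At (u, v) = (pi/3, 9/2): H = -1/8.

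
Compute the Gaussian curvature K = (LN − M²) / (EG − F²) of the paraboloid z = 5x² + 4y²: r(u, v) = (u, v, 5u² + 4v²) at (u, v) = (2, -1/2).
K = 80/173889

Coefficients of the first fundamental form: E = 100*u^2 + 1, F = 80*u*v, G = 64*v^2 + 1.
Coefficients of the second fundamental form: L = 10/sqrt(100*u^2 + 64*v^2 + 1), M = 0, N = 8/sqrt(100*u^2 + 64*v^2 + 1).
Assemble K = (LN − M²)/(EG − F²) = 80/(10000*u^4 + 12800*u^2*v^2 + 200*u^2 + 4096*v^4 + 128*v^2 + 1). At (u, v) = (2, -1/2): K = 80/173889.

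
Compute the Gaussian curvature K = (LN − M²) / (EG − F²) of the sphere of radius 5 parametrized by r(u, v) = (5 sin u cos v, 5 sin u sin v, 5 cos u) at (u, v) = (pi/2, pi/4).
K = 1/25

Coefficients of the first fundamental form: E = 25, F = 0, G = 25*sin(u)^2.
Coefficients of the second fundamental form: L = -5*sin(u)/Abs(sin(u)), M = 0, N = -5*sin(u)^3/Abs(sin(u)).
Assemble K = (LN − M²)/(EG − F²) = 1/25. At (u, v) = (pi/2, pi/4): K = 1/25.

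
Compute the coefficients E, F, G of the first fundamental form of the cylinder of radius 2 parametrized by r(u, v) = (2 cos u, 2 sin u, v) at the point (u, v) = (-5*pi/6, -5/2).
E = 4;  F = 0;  G = 1

Partials: r_u = (-2*sin(u), 2*cos(u), 0), r_v = (0, 0, 1). As functions of (u, v):
  E = r_u · r_u = 4,
  F = r_u · r_v = 0,
  G = r_v · r_v = 1.
Evaluating at (u, v) = (-5*pi/6, -5/2): E = 4, F = 0, G = 1.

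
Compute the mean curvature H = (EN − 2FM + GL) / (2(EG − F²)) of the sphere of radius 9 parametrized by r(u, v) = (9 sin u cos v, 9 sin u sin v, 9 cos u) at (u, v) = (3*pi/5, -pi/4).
H = -1/9

With E = 81, F = 0, G = 81*sin(u)^2, L = -9*sin(u)/Abs(sin(u)), M = 0, N = -9*sin(u)^3/Abs(sin(u)), assemble
  H = (EN − 2FM + GL) / (2(EG − F²)) = -sin(u)/(9*Abs(sin(u))).
At (u, v) = (3*pi/5, -pi/4): H = -1/9.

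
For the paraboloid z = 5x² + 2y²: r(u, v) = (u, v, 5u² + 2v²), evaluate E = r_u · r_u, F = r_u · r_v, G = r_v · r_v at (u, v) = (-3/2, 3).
E = 226;  F = -180;  G = 145

Partials: r_u = (1, 0, 10*u), r_v = (0, 1, 4*v). As functions of (u, v):
  E = r_u · r_u = 100*u^2 + 1,
  F = r_u · r_v = 40*u*v,
  G = r_v · r_v = 16*v^2 + 1.
Evaluating at (u, v) = (-3/2, 3): E = 226, F = -180, G = 145.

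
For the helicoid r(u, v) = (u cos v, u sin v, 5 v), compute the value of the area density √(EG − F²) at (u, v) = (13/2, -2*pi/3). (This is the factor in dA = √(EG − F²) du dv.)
√(EG − F²)|_{(13/2, -2*pi/3)} = sqrt(269)/2

E = 1, F = 0, G = u^2 + 25, so EG − F² = u^2 + 25. Taking the positive square root: √(EG − F²) = sqrt(u^2 + 25). At (u, v) = (13/2, -2*pi/3): sqrt(269)/2.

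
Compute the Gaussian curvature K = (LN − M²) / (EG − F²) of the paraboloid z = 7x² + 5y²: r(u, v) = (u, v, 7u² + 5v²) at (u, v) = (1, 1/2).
K = 35/12321

Coefficients of the first fundamental form: E = 196*u^2 + 1, F = 140*u*v, G = 100*v^2 + 1.
Coefficients of the second fundamental form: L = 14/sqrt(196*u^2 + 100*v^2 + 1), M = 0, N = 10/sqrt(196*u^2 + 100*v^2 + 1).
Assemble K = (LN − M²)/(EG − F²) = 140/(38416*u^4 + 39200*u^2*v^2 + 392*u^2 + 10000*v^4 + 200*v^2 + 1). At (u, v) = (1, 1/2): K = 35/12321.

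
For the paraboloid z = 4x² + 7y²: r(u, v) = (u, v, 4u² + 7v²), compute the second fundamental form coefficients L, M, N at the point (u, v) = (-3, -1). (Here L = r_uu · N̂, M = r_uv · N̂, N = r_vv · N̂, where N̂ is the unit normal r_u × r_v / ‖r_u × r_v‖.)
L = 8*sqrt(773)/773;  M = 0;  N = 14*sqrt(773)/773

Compute the unit normal N̂(u, v) = (-8*u/sqrt(64*u^2 + 196*v^2 + 1), -14*v/sqrt(64*u^2 + 196*v^2 + 1), 1/sqrt(64*u^2 + 196*v^2 + 1)), and the second partials r_uu, r_uv, r_vv. Take dot products:
  L(u, v) = r_uu · N̂ = 8/sqrt(64*u^2 + 196*v^2 + 1),
  M(u, v) = r_uv · N̂ = 0,
  N(u, v) = r_vv · N̂ = 14/sqrt(64*u^2 + 196*v^2 + 1).
Evaluating at (u, v) = (-3, -1):
  L = 8*sqrt(773)/773, M = 0, N = 14*sqrt(773)/773.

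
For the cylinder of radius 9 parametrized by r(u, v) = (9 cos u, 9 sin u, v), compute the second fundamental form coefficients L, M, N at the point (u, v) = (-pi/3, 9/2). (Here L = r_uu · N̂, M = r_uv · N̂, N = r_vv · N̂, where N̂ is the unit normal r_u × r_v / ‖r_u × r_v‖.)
L = -9;  M = 0;  N = 0

Compute the unit normal N̂(u, v) = (cos(u), sin(u), 0), and the second partials r_uu, r_uv, r_vv. Take dot products:
  L(u, v) = r_uu · N̂ = -9,
  M(u, v) = r_uv · N̂ = 0,
  N(u, v) = r_vv · N̂ = 0.
Evaluating at (u, v) = (-pi/3, 9/2):
  L = -9, M = 0, N = 0.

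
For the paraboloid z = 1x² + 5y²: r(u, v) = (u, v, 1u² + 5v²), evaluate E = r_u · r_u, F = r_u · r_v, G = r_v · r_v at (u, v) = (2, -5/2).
E = 17;  F = -100;  G = 626

Partials: r_u = (1, 0, 2*u), r_v = (0, 1, 10*v). As functions of (u, v):
  E = r_u · r_u = 4*u^2 + 1,
  F = r_u · r_v = 20*u*v,
  G = r_v · r_v = 100*v^2 + 1.
Evaluating at (u, v) = (2, -5/2): E = 17, F = -100, G = 626.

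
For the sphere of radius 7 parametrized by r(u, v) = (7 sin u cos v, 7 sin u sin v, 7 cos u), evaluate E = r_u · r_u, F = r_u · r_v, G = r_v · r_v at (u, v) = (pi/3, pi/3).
E = 49;  F = 0;  G = 147/4

Partials: r_u = (7*cos(u)*cos(v), 7*sin(v)*cos(u), -7*sin(u)), r_v = (-7*sin(u)*sin(v), 7*sin(u)*cos(v), 0). As functions of (u, v):
  E = r_u · r_u = 49,
  F = r_u · r_v = 0,
  G = r_v · r_v = 49*sin(u)^2.
Evaluating at (u, v) = (pi/3, pi/3): E = 49, F = 0, G = 147/4.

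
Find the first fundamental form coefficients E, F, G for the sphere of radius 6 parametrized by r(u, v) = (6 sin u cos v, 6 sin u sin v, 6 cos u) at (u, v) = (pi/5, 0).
E = 36;  F = 0;  G = 45/2 - 9*sqrt(5)/2

Partials: r_u = (6*cos(u)*cos(v), 6*sin(v)*cos(u), -6*sin(u)), r_v = (-6*sin(u)*sin(v), 6*sin(u)*cos(v), 0). As functions of (u, v):
  E = r_u · r_u = 36,
  F = r_u · r_v = 0,
  G = r_v · r_v = 36*sin(u)^2.
Evaluating at (u, v) = (pi/5, 0): E = 36, F = 0, G = 45/2 - 9*sqrt(5)/2.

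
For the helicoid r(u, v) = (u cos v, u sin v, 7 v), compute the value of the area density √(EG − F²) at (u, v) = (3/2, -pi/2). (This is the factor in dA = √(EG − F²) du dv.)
√(EG − F²)|_{(3/2, -pi/2)} = sqrt(205)/2

E = 1, F = 0, G = u^2 + 49, so EG − F² = u^2 + 49. Taking the positive square root: √(EG − F²) = sqrt(u^2 + 49). At (u, v) = (3/2, -pi/2): sqrt(205)/2.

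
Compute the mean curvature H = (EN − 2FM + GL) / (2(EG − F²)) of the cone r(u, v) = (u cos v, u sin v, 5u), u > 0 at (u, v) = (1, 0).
H = 5*sqrt(26)/52

With E = 26, F = 0, G = u^2, L = 0, M = 0, N = 5*sqrt(26)*u^2/(26*Abs(u)), assemble
  H = (EN − 2FM + GL) / (2(EG − F²)) = 5*sqrt(26)/(52*Abs(u)).
At (u, v) = (1, 0): H = 5*sqrt(26)/52.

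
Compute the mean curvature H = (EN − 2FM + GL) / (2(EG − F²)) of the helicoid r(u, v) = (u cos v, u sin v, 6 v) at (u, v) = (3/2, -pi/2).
H = 0

With E = 1, F = 0, G = u^2 + 36, L = 0, M = -6/sqrt(u^2 + 36), N = 0, assemble
  H = (EN − 2FM + GL) / (2(EG − F²)) = 0.
At (u, v) = (3/2, -pi/2): H = 0.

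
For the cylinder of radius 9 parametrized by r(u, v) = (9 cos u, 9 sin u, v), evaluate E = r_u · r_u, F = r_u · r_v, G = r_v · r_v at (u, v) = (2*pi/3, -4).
E = 81;  F = 0;  G = 1

Partials: r_u = (-9*sin(u), 9*cos(u), 0), r_v = (0, 0, 1). As functions of (u, v):
  E = r_u · r_u = 81,
  F = r_u · r_v = 0,
  G = r_v · r_v = 1.
Evaluating at (u, v) = (2*pi/3, -4): E = 81, F = 0, G = 1.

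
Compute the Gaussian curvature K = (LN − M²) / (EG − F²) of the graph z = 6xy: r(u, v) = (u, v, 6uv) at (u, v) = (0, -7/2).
K = -9/48841

Coefficients of the first fundamental form: E = 36*v^2 + 1, F = 36*u*v, G = 36*u^2 + 1.
Coefficients of the second fundamental form: L = 0, M = 6/sqrt(36*u^2 + 36*v^2 + 1), N = 0.
Assemble K = (LN − M²)/(EG − F²) = -36/(1296*u^4 + 2592*u^2*v^2 + 72*u^2 + 1296*v^4 + 72*v^2 + 1). At (u, v) = (0, -7/2): K = -9/48841.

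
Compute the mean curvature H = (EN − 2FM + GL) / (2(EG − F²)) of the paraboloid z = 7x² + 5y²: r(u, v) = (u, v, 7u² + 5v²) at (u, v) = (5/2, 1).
H = 2279*sqrt(1326)/586092

With E = 196*u^2 + 1, F = 140*u*v, G = 100*v^2 + 1, L = 14/sqrt(196*u^2 + 100*v^2 + 1), M = 0, N = 10/sqrt(196*u^2 + 100*v^2 + 1), assemble
  H = (EN − 2FM + GL) / (2(EG − F²)) = 4*(245*u^2 + 175*v^2 + 3)/(196*u^2 + 100*v^2 + 1)^(3/2).
At (u, v) = (5/2, 1): H = 2279*sqrt(1326)/586092.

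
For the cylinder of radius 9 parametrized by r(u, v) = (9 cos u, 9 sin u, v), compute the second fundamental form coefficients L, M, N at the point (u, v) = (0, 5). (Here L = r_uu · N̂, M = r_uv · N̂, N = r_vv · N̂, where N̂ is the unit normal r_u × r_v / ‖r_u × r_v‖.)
L = -9;  M = 0;  N = 0

Compute the unit normal N̂(u, v) = (cos(u), sin(u), 0), and the second partials r_uu, r_uv, r_vv. Take dot products:
  L(u, v) = r_uu · N̂ = -9,
  M(u, v) = r_uv · N̂ = 0,
  N(u, v) = r_vv · N̂ = 0.
Evaluating at (u, v) = (0, 5):
  L = -9, M = 0, N = 0.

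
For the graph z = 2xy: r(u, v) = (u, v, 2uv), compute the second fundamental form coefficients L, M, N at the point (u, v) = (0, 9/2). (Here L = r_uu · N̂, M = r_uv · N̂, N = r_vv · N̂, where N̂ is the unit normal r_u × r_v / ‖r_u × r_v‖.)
L = 0;  M = sqrt(82)/41;  N = 0

Compute the unit normal N̂(u, v) = (-2*v/sqrt(4*u^2 + 4*v^2 + 1), -2*u/sqrt(4*u^2 + 4*v^2 + 1), 1/sqrt(4*u^2 + 4*v^2 + 1)), and the second partials r_uu, r_uv, r_vv. Take dot products:
  L(u, v) = r_uu · N̂ = 0,
  M(u, v) = r_uv · N̂ = 2/sqrt(4*u^2 + 4*v^2 + 1),
  N(u, v) = r_vv · N̂ = 0.
Evaluating at (u, v) = (0, 9/2):
  L = 0, M = sqrt(82)/41, N = 0.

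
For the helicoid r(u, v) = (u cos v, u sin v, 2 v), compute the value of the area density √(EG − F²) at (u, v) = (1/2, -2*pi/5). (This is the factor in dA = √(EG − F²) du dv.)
√(EG − F²)|_{(1/2, -2*pi/5)} = sqrt(17)/2

E = 1, F = 0, G = u^2 + 4, so EG − F² = u^2 + 4. Taking the positive square root: √(EG − F²) = sqrt(u^2 + 4). At (u, v) = (1/2, -2*pi/5): sqrt(17)/2.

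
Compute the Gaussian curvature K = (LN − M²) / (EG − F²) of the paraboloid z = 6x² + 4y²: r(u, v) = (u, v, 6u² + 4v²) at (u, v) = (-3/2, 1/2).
K = 96/116281

Coefficients of the first fundamental form: E = 144*u^2 + 1, F = 96*u*v, G = 64*v^2 + 1.
Coefficients of the second fundamental form: L = 12/sqrt(144*u^2 + 64*v^2 + 1), M = 0, N = 8/sqrt(144*u^2 + 64*v^2 + 1).
Assemble K = (LN − M²)/(EG − F²) = 96/(20736*u^4 + 18432*u^2*v^2 + 288*u^2 + 4096*v^4 + 128*v^2 + 1). At (u, v) = (-3/2, 1/2): K = 96/116281.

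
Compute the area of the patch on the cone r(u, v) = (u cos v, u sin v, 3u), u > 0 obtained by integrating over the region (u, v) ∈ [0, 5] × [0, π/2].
Area = 25*sqrt(10)*pi/4

Area = ∫∫ √(EG − F²) du dv with √(EG − F²) = sqrt(10)*Abs(u). Integrating over [0, 5] × [0, π/2] gives 25*sqrt(10)*pi/4.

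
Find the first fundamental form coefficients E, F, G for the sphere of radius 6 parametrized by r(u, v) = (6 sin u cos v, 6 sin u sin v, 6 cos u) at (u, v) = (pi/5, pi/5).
E = 36;  F = 0;  G = 45/2 - 9*sqrt(5)/2

Partials: r_u = (6*cos(u)*cos(v), 6*sin(v)*cos(u), -6*sin(u)), r_v = (-6*sin(u)*sin(v), 6*sin(u)*cos(v), 0). As functions of (u, v):
  E = r_u · r_u = 36,
  F = r_u · r_v = 0,
  G = r_v · r_v = 36*sin(u)^2.
Evaluating at (u, v) = (pi/5, pi/5): E = 36, F = 0, G = 45/2 - 9*sqrt(5)/2.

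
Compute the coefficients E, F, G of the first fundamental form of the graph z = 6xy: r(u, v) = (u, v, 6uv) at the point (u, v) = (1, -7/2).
E = 442;  F = -126;  G = 37

Partials: r_u = (1, 0, 6*v), r_v = (0, 1, 6*u). As functions of (u, v):
  E = r_u · r_u = 36*v^2 + 1,
  F = r_u · r_v = 36*u*v,
  G = r_v · r_v = 36*u^2 + 1.
Evaluating at (u, v) = (1, -7/2): E = 442, F = -126, G = 37.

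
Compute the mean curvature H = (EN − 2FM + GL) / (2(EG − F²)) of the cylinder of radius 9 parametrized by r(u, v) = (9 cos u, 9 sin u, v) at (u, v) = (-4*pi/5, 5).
H = -1/18

With E = 81, F = 0, G = 1, L = -9, M = 0, N = 0, assemble
  H = (EN − 2FM + GL) / (2(EG − F²)) = -1/18.
At (u, v) = (-4*pi/5, 5): H = -1/18.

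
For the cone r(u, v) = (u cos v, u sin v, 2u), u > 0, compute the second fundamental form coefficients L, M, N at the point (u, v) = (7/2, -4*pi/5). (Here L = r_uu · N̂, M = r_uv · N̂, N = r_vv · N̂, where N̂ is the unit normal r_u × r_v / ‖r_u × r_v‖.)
L = 0;  M = 0;  N = 7*sqrt(5)/5

Compute the unit normal N̂(u, v) = (-2*sqrt(5)*u*cos(v)/(5*Abs(u)), -2*sqrt(5)*u*sin(v)/(5*Abs(u)), sqrt(5)*u/(5*Abs(u))), and the second partials r_uu, r_uv, r_vv. Take dot products:
  L(u, v) = r_uu · N̂ = 0,
  M(u, v) = r_uv · N̂ = 0,
  N(u, v) = r_vv · N̂ = 2*sqrt(5)*u^2/(5*Abs(u)).
Evaluating at (u, v) = (7/2, -4*pi/5):
  L = 0, M = 0, N = 7*sqrt(5)/5.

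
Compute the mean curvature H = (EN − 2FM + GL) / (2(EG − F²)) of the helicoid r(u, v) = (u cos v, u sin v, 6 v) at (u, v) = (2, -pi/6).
H = 0

With E = 1, F = 0, G = u^2 + 36, L = 0, M = -6/sqrt(u^2 + 36), N = 0, assemble
  H = (EN − 2FM + GL) / (2(EG − F²)) = 0.
At (u, v) = (2, -pi/6): H = 0.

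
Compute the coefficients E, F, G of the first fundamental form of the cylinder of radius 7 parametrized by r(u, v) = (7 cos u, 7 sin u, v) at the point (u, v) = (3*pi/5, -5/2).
E = 49;  F = 0;  G = 1

Partials: r_u = (-7*sin(u), 7*cos(u), 0), r_v = (0, 0, 1). As functions of (u, v):
  E = r_u · r_u = 49,
  F = r_u · r_v = 0,
  G = r_v · r_v = 1.
Evaluating at (u, v) = (3*pi/5, -5/2): E = 49, F = 0, G = 1.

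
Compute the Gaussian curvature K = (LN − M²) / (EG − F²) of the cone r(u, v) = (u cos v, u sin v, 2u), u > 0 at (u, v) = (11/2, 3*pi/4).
K = 0

Coefficients of the first fundamental form: E = 5, F = 0, G = u^2.
Coefficients of the second fundamental form: L = 0, M = 0, N = 2*sqrt(5)*u^2/(5*Abs(u)).
Assemble K = (LN − M²)/(EG − F²) = 0. At (u, v) = (11/2, 3*pi/4): K = 0.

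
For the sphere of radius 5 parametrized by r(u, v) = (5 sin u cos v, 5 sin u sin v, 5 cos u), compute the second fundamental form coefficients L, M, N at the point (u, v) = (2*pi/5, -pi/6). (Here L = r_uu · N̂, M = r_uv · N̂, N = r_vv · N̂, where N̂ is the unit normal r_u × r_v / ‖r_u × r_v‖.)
L = -5;  M = 0;  N = -25/8 - 5*sqrt(5)/8

Compute the unit normal N̂(u, v) = (sin(u)^2*cos(v)/Abs(sin(u)), sin(u)^2*sin(v)/Abs(sin(u)), sin(2*u)/(2*Abs(sin(u)))), and the second partials r_uu, r_uv, r_vv. Take dot products:
  L(u, v) = r_uu · N̂ = -5*sin(u)/Abs(sin(u)),
  M(u, v) = r_uv · N̂ = 0,
  N(u, v) = r_vv · N̂ = -5*sin(u)^3/Abs(sin(u)).
Evaluating at (u, v) = (2*pi/5, -pi/6):
  L = -5, M = 0, N = -25/8 - 5*sqrt(5)/8.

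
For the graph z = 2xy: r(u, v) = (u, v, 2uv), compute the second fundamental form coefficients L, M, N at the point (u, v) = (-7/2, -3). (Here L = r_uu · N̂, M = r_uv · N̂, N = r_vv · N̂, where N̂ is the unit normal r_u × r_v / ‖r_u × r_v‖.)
L = 0;  M = sqrt(86)/43;  N = 0

Compute the unit normal N̂(u, v) = (-2*v/sqrt(4*u^2 + 4*v^2 + 1), -2*u/sqrt(4*u^2 + 4*v^2 + 1), 1/sqrt(4*u^2 + 4*v^2 + 1)), and the second partials r_uu, r_uv, r_vv. Take dot products:
  L(u, v) = r_uu · N̂ = 0,
  M(u, v) = r_uv · N̂ = 2/sqrt(4*u^2 + 4*v^2 + 1),
  N(u, v) = r_vv · N̂ = 0.
Evaluating at (u, v) = (-7/2, -3):
  L = 0, M = sqrt(86)/43, N = 0.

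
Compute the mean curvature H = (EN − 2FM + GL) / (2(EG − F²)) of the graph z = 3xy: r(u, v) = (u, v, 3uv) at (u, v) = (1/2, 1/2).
H = -27*sqrt(22)/242

With E = 9*v^2 + 1, F = 9*u*v, G = 9*u^2 + 1, L = 0, M = 3/sqrt(9*u^2 + 9*v^2 + 1), N = 0, assemble
  H = (EN − 2FM + GL) / (2(EG − F²)) = -27*u*v/(9*u^2 + 9*v^2 + 1)^(3/2).
At (u, v) = (1/2, 1/2): H = -27*sqrt(22)/242.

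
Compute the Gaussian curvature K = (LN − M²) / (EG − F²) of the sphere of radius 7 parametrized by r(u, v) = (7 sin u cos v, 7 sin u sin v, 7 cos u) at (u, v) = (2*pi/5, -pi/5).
K = 1/49

Coefficients of the first fundamental form: E = 49, F = 0, G = 49*sin(u)^2.
Coefficients of the second fundamental form: L = -7*sin(u)/Abs(sin(u)), M = 0, N = -7*sin(u)^3/Abs(sin(u)).
Assemble K = (LN − M²)/(EG − F²) = 1/49. At (u, v) = (2*pi/5, -pi/5): K = 1/49.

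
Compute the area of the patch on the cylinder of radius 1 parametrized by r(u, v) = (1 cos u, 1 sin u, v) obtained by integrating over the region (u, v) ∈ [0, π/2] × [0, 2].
Area = pi

Area = ∫∫ √(EG − F²) du dv with √(EG − F²) = 1. Integrating over [0, π/2] × [0, 2] gives pi.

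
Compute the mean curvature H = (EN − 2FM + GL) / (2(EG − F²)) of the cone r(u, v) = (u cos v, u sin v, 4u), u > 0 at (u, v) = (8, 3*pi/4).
H = sqrt(17)/68

With E = 17, F = 0, G = u^2, L = 0, M = 0, N = 4*sqrt(17)*u^2/(17*Abs(u)), assemble
  H = (EN − 2FM + GL) / (2(EG − F²)) = 2*sqrt(17)/(17*Abs(u)).
At (u, v) = (8, 3*pi/4): H = sqrt(17)/68.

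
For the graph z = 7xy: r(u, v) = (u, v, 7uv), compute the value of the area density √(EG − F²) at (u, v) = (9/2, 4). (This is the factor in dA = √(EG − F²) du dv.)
√(EG − F²)|_{(9/2, 4)} = sqrt(7109)/2

E = 49*v^2 + 1, F = 49*u*v, G = 49*u^2 + 1, so EG − F² = 49*u^2 + 49*v^2 + 1. Taking the positive square root: √(EG − F²) = sqrt(49*u^2 + 49*v^2 + 1). At (u, v) = (9/2, 4): sqrt(7109)/2.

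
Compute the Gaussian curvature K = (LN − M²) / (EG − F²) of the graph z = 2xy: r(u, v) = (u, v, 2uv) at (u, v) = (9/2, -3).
K = -1/3481

Coefficients of the first fundamental form: E = 4*v^2 + 1, F = 4*u*v, G = 4*u^2 + 1.
Coefficients of the second fundamental form: L = 0, M = 2/sqrt(4*u^2 + 4*v^2 + 1), N = 0.
Assemble K = (LN − M²)/(EG − F²) = -4/(16*u^4 + 32*u^2*v^2 + 8*u^2 + 16*v^4 + 8*v^2 + 1). At (u, v) = (9/2, -3): K = -1/3481.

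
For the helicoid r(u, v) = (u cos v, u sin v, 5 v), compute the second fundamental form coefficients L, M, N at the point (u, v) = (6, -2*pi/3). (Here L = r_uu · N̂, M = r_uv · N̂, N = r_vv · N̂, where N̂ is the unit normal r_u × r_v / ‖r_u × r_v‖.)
L = 0;  M = -5*sqrt(61)/61;  N = 0

Compute the unit normal N̂(u, v) = (5*sin(v)/sqrt(u^2 + 25), -5*cos(v)/sqrt(u^2 + 25), u/sqrt(u^2 + 25)), and the second partials r_uu, r_uv, r_vv. Take dot products:
  L(u, v) = r_uu · N̂ = 0,
  M(u, v) = r_uv · N̂ = -5/sqrt(u^2 + 25),
  N(u, v) = r_vv · N̂ = 0.
Evaluating at (u, v) = (6, -2*pi/3):
  L = 0, M = -5*sqrt(61)/61, N = 0.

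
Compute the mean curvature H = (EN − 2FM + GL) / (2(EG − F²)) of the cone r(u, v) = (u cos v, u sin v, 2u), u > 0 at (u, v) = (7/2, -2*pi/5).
H = 2*sqrt(5)/35

With E = 5, F = 0, G = u^2, L = 0, M = 0, N = 2*sqrt(5)*u^2/(5*Abs(u)), assemble
  H = (EN − 2FM + GL) / (2(EG − F²)) = sqrt(5)/(5*Abs(u)).
At (u, v) = (7/2, -2*pi/5): H = 2*sqrt(5)/35.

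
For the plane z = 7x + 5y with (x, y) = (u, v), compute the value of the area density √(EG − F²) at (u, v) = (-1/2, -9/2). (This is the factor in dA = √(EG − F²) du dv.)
√(EG − F²)|_{(-1/2, -9/2)} = 5*sqrt(3)

E = 50, F = 35, G = 26, so EG − F² = 75. Taking the positive square root: √(EG − F²) = 5*sqrt(3). At (u, v) = (-1/2, -9/2): 5*sqrt(3).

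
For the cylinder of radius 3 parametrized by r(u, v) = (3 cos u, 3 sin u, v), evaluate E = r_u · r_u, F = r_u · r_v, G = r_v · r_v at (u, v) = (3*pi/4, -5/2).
E = 9;  F = 0;  G = 1

Partials: r_u = (-3*sin(u), 3*cos(u), 0), r_v = (0, 0, 1). As functions of (u, v):
  E = r_u · r_u = 9,
  F = r_u · r_v = 0,
  G = r_v · r_v = 1.
Evaluating at (u, v) = (3*pi/4, -5/2): E = 9, F = 0, G = 1.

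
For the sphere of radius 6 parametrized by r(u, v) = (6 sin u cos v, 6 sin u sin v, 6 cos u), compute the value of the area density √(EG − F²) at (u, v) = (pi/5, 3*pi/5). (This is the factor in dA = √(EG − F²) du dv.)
√(EG − F²)|_{(pi/5, 3*pi/5)} = 9*sqrt(10 - 2*sqrt(5))

E = 36, F = 0, G = 36*sin(u)^2, so EG − F² = 1296*sin(u)^2. Taking the positive square root: √(EG − F²) = 36*Abs(sin(u)). At (u, v) = (pi/5, 3*pi/5): 9*sqrt(10 - 2*sqrt(5)).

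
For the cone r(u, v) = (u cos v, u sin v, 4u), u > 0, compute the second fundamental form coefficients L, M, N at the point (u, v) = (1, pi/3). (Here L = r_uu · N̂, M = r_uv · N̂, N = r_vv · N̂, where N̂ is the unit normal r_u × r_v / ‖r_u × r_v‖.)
L = 0;  M = 0;  N = 4*sqrt(17)/17

Compute the unit normal N̂(u, v) = (-4*sqrt(17)*u*cos(v)/(17*Abs(u)), -4*sqrt(17)*u*sin(v)/(17*Abs(u)), sqrt(17)*u/(17*Abs(u))), and the second partials r_uu, r_uv, r_vv. Take dot products:
  L(u, v) = r_uu · N̂ = 0,
  M(u, v) = r_uv · N̂ = 0,
  N(u, v) = r_vv · N̂ = 4*sqrt(17)*u^2/(17*Abs(u)).
Evaluating at (u, v) = (1, pi/3):
  L = 0, M = 0, N = 4*sqrt(17)/17.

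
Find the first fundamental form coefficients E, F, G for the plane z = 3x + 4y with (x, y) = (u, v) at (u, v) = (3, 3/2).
E = 10;  F = 12;  G = 17

Partials: r_u = (1, 0, 3), r_v = (0, 1, 4). As functions of (u, v):
  E = r_u · r_u = 10,
  F = r_u · r_v = 12,
  G = r_v · r_v = 17.
Evaluating at (u, v) = (3, 3/2): E = 10, F = 12, G = 17.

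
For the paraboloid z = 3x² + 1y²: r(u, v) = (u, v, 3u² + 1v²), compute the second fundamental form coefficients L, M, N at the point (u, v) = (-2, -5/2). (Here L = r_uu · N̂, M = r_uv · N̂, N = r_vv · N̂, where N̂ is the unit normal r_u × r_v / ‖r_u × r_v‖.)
L = 3*sqrt(170)/85;  M = 0;  N = sqrt(170)/85

Compute the unit normal N̂(u, v) = (-6*u/sqrt(36*u^2 + 4*v^2 + 1), -2*v/sqrt(36*u^2 + 4*v^2 + 1), 1/sqrt(36*u^2 + 4*v^2 + 1)), and the second partials r_uu, r_uv, r_vv. Take dot products:
  L(u, v) = r_uu · N̂ = 6/sqrt(36*u^2 + 4*v^2 + 1),
  M(u, v) = r_uv · N̂ = 0,
  N(u, v) = r_vv · N̂ = 2/sqrt(36*u^2 + 4*v^2 + 1).
Evaluating at (u, v) = (-2, -5/2):
  L = 3*sqrt(170)/85, M = 0, N = sqrt(170)/85.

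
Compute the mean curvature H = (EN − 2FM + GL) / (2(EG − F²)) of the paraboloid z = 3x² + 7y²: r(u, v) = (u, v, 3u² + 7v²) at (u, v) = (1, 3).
H = 5554*sqrt(1801)/3243601

With E = 36*u^2 + 1, F = 84*u*v, G = 196*v^2 + 1, L = 6/sqrt(36*u^2 + 196*v^2 + 1), M = 0, N = 14/sqrt(36*u^2 + 196*v^2 + 1), assemble
  H = (EN − 2FM + GL) / (2(EG − F²)) = 2*(126*u^2 + 294*v^2 + 5)/(36*u^2 + 196*v^2 + 1)^(3/2).
At (u, v) = (1, 3): H = 5554*sqrt(1801)/3243601.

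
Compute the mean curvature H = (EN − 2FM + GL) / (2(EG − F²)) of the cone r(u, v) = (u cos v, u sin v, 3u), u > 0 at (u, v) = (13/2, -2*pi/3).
H = 3*sqrt(10)/130

With E = 10, F = 0, G = u^2, L = 0, M = 0, N = 3*sqrt(10)*u^2/(10*Abs(u)), assemble
  H = (EN − 2FM + GL) / (2(EG − F²)) = 3*sqrt(10)/(20*Abs(u)).
At (u, v) = (13/2, -2*pi/3): H = 3*sqrt(10)/130.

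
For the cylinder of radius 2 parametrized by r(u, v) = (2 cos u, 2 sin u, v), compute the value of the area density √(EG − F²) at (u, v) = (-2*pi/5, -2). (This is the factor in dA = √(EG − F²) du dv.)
√(EG − F²)|_{(-2*pi/5, -2)} = 2

E = 4, F = 0, G = 1, so EG − F² = 4. Taking the positive square root: √(EG − F²) = 2. At (u, v) = (-2*pi/5, -2): 2.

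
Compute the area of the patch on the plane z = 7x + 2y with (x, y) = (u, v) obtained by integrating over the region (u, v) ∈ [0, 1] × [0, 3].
Area = 9*sqrt(6)

Area = ∫∫ √(EG − F²) du dv with √(EG − F²) = 3*sqrt(6). Integrating over [0, 1] × [0, 3] gives 9*sqrt(6).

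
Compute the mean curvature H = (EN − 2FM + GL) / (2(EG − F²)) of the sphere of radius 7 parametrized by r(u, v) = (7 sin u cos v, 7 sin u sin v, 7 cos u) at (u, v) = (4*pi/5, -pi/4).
H = -1/7

With E = 49, F = 0, G = 49*sin(u)^2, L = -7*sin(u)/Abs(sin(u)), M = 0, N = -7*sin(u)^3/Abs(sin(u)), assemble
  H = (EN − 2FM + GL) / (2(EG − F²)) = -sin(u)/(7*Abs(sin(u))).
At (u, v) = (4*pi/5, -pi/4): H = -1/7.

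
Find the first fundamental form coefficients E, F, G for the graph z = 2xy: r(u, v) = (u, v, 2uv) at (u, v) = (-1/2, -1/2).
E = 2;  F = 1;  G = 2

Partials: r_u = (1, 0, 2*v), r_v = (0, 1, 2*u). As functions of (u, v):
  E = r_u · r_u = 4*v^2 + 1,
  F = r_u · r_v = 4*u*v,
  G = r_v · r_v = 4*u^2 + 1.
Evaluating at (u, v) = (-1/2, -1/2): E = 2, F = 1, G = 2.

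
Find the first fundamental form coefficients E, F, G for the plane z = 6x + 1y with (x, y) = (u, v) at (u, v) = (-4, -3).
E = 37;  F = 6;  G = 2

Partials: r_u = (1, 0, 6), r_v = (0, 1, 1). As functions of (u, v):
  E = r_u · r_u = 37,
  F = r_u · r_v = 6,
  G = r_v · r_v = 2.
Evaluating at (u, v) = (-4, -3): E = 37, F = 6, G = 2.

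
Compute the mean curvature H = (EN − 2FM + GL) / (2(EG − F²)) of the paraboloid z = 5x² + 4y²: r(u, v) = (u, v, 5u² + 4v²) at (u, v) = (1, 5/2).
H = 803*sqrt(501)/83667

With E = 100*u^2 + 1, F = 80*u*v, G = 64*v^2 + 1, L = 10/sqrt(100*u^2 + 64*v^2 + 1), M = 0, N = 8/sqrt(100*u^2 + 64*v^2 + 1), assemble
  H = (EN − 2FM + GL) / (2(EG − F²)) = (400*u^2 + 320*v^2 + 9)/(100*u^2 + 64*v^2 + 1)^(3/2).
At (u, v) = (1, 5/2): H = 803*sqrt(501)/83667.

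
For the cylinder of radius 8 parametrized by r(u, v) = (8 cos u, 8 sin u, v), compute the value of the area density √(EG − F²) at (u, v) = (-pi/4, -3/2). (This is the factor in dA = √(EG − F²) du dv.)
√(EG − F²)|_{(-pi/4, -3/2)} = 8

E = 64, F = 0, G = 1, so EG − F² = 64. Taking the positive square root: √(EG − F²) = 8. At (u, v) = (-pi/4, -3/2): 8.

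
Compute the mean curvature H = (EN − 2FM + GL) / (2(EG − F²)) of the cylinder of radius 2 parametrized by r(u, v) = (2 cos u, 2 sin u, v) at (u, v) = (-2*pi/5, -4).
H = -1/4

With E = 4, F = 0, G = 1, L = -2, M = 0, N = 0, assemble
  H = (EN − 2FM + GL) / (2(EG − F²)) = -1/4.
At (u, v) = (-2*pi/5, -4): H = -1/4.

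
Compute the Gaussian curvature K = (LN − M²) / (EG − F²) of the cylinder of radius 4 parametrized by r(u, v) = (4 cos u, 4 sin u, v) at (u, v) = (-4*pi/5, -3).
K = 0

Coefficients of the first fundamental form: E = 16, F = 0, G = 1.
Coefficients of the second fundamental form: L = -4, M = 0, N = 0.
Assemble K = (LN − M²)/(EG − F²) = 0. At (u, v) = (-4*pi/5, -3): K = 0.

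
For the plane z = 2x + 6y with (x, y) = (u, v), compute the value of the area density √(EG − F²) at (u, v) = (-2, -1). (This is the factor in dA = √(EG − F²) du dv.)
√(EG − F²)|_{(-2, -1)} = sqrt(41)

E = 5, F = 12, G = 37, so EG − F² = 41. Taking the positive square root: √(EG − F²) = sqrt(41). At (u, v) = (-2, -1): sqrt(41).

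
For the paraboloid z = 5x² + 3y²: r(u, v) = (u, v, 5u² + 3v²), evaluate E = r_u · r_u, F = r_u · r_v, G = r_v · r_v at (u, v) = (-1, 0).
E = 101;  F = 0;  G = 1

Partials: r_u = (1, 0, 10*u), r_v = (0, 1, 6*v). As functions of (u, v):
  E = r_u · r_u = 100*u^2 + 1,
  F = r_u · r_v = 60*u*v,
  G = r_v · r_v = 36*v^2 + 1.
Evaluating at (u, v) = (-1, 0): E = 101, F = 0, G = 1.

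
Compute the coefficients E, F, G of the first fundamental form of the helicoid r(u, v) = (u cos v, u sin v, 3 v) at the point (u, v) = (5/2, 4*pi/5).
E = 1;  F = 0;  G = 61/4

Partials: r_u = (cos(v), sin(v), 0), r_v = (-u*sin(v), u*cos(v), 3). As functions of (u, v):
  E = r_u · r_u = 1,
  F = r_u · r_v = 0,
  G = r_v · r_v = u^2 + 9.
Evaluating at (u, v) = (5/2, 4*pi/5): E = 1, F = 0, G = 61/4.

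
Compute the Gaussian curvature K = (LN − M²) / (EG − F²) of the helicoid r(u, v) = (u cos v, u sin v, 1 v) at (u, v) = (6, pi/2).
K = -1/1369

Coefficients of the first fundamental form: E = 1, F = 0, G = u^2 + 1.
Coefficients of the second fundamental form: L = 0, M = -1/sqrt(u^2 + 1), N = 0.
Assemble K = (LN − M²)/(EG − F²) = -1/(u^2 + 1)^2. At (u, v) = (6, pi/2): K = -1/1369.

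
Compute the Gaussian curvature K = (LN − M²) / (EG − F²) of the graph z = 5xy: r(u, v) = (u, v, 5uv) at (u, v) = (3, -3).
K = -25/203401

Coefficients of the first fundamental form: E = 25*v^2 + 1, F = 25*u*v, G = 25*u^2 + 1.
Coefficients of the second fundamental form: L = 0, M = 5/sqrt(25*u^2 + 25*v^2 + 1), N = 0.
Assemble K = (LN − M²)/(EG − F²) = -25/(625*u^4 + 1250*u^2*v^2 + 50*u^2 + 625*v^4 + 50*v^2 + 1). At (u, v) = (3, -3): K = -25/203401.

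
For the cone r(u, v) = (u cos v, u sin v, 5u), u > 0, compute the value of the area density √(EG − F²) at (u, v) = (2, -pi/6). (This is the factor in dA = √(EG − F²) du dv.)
√(EG − F²)|_{(2, -pi/6)} = 2*sqrt(26)

E = 26, F = 0, G = u^2, so EG − F² = 26*u^2. Taking the positive square root: √(EG − F²) = sqrt(26)*Abs(u). At (u, v) = (2, -pi/6): 2*sqrt(26).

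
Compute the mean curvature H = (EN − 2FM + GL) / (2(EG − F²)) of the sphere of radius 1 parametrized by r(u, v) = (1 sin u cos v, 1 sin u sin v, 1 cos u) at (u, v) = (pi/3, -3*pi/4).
H = -1

With E = 1, F = 0, G = sin(u)^2, L = -sin(u)/Abs(sin(u)), M = 0, N = -sin(u)^3/Abs(sin(u)), assemble
  H = (EN − 2FM + GL) / (2(EG − F²)) = -sin(u)/Abs(sin(u)).
At (u, v) = (pi/3, -3*pi/4): H = -1.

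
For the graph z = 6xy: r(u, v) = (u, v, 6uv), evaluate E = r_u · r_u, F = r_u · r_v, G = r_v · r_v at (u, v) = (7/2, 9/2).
E = 730;  F = 567;  G = 442

Partials: r_u = (1, 0, 6*v), r_v = (0, 1, 6*u). As functions of (u, v):
  E = r_u · r_u = 36*v^2 + 1,
  F = r_u · r_v = 36*u*v,
  G = r_v · r_v = 36*u^2 + 1.
Evaluating at (u, v) = (7/2, 9/2): E = 730, F = 567, G = 442.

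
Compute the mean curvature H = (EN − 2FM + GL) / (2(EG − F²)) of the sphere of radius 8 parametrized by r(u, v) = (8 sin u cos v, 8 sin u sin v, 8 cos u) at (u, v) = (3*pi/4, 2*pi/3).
H = -1/8

With E = 64, F = 0, G = 64*sin(u)^2, L = -8*sin(u)/Abs(sin(u)), M = 0, N = -8*sin(u)^3/Abs(sin(u)), assemble
  H = (EN − 2FM + GL) / (2(EG − F²)) = -sin(u)/(8*Abs(sin(u))).
At (u, v) = (3*pi/4, 2*pi/3): H = -1/8.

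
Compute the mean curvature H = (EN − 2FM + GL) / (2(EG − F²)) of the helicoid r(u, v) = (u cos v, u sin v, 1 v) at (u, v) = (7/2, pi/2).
H = 0

With E = 1, F = 0, G = u^2 + 1, L = 0, M = -1/sqrt(u^2 + 1), N = 0, assemble
  H = (EN − 2FM + GL) / (2(EG − F²)) = 0.
At (u, v) = (7/2, pi/2): H = 0.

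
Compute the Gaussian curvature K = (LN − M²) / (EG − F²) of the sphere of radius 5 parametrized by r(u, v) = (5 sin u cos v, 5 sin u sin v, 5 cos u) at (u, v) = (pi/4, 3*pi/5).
K = 1/25

Coefficients of the first fundamental form: E = 25, F = 0, G = 25*sin(u)^2.
Coefficients of the second fundamental form: L = -5*sin(u)/Abs(sin(u)), M = 0, N = -5*sin(u)^3/Abs(sin(u)).
Assemble K = (LN − M²)/(EG − F²) = 1/25. At (u, v) = (pi/4, 3*pi/5): K = 1/25.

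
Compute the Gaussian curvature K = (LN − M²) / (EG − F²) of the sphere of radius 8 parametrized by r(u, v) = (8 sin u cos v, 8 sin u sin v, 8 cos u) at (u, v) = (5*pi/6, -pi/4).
K = 1/64

Coefficients of the first fundamental form: E = 64, F = 0, G = 64*sin(u)^2.
Coefficients of the second fundamental form: L = -8*sin(u)/Abs(sin(u)), M = 0, N = -8*sin(u)^3/Abs(sin(u)).
Assemble K = (LN − M²)/(EG − F²) = 1/64. At (u, v) = (5*pi/6, -pi/4): K = 1/64.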